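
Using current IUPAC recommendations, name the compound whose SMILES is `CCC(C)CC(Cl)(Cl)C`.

2,2-dichloro-4-methylhexane

The longest carbon chain is 6 atoms: the parent is hexane.
Choose the numbering such that the substituent locant set {2,2,4} is lower than {3,5,5} at the first point of difference.
That gives two chloro groups at C-2; a methyl group at C-4.
The substituents are ordered alphabetically, ignoring any di-/tri- multipliers.
Putting it together: 2,2-dichloro-4-methylhexane.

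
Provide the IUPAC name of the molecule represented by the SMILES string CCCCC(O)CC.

heptan-3-ol

The longest carbon chain that includes the –OH group has 7 carbons, so the parent hydride is heptane.
The highest-priority functional group is an alcohol (–OH), so the name ends in -ol.
The numbering direction is chosen so that numbering from this end puts the hydroxyl group at C-3 rather than C-5.
That gives the hydroxyl at C-3.
Putting it together: heptan-3-ol.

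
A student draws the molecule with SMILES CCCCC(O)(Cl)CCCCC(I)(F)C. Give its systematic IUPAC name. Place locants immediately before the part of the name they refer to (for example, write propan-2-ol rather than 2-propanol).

Counting along the main chain through the –OH group gives 11 carbons: the parent is undecane.
The principal characteristic group is an alcohol (–OH), named with the suffix -ol.
Number the chain so that numbering from this end puts the hydroxyl group at C-5 rather than C-7.
That gives the hydroxyl at C-5; a chloro group at C-5; a fluoro group at C-10; an iodo group at C-10.
The substituents are ordered alphabetically, ignoring any di-/tri- multipliers.
Assembling the pieces gives 5-chloro-10-fluoro-10-iodoundecan-5-ol.

5-chloro-10-fluoro-10-iodoundecan-5-ol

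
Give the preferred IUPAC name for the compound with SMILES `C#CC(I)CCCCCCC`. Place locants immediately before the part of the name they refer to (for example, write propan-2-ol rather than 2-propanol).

3-iododec-1-yne

Counting along the main chain through the multiple bond gives 10 carbons: the parent is decane.
The chain contains a C≡C triple bond, so the unsaturation ending is -yne.
Number the chain so that numbering from this end puts the triple bond at C-1 rather than C-9.
With this numbering: the triple bond between C-1 and C-2; an iodo group at C-3.
Assembling the pieces gives 3-iododec-1-yne.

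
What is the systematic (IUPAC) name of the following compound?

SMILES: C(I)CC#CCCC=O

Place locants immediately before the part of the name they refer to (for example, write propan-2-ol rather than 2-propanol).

7-iodohept-4-ynal

The longest chain bearing the –CHO group and the multiple bond is 7 carbons long (heptane).
The principal characteristic group is an aldehyde (terminal –CHO), named with the suffix -al.
A C≡C triple bond in the chain gives the infix -yne-.
Number the chain so that the aldehyde carbon is C-1 by definition.
This places the triple bond between C-4 and C-5; an iodo group at C-7.
Putting it together: 7-iodohept-4-ynal.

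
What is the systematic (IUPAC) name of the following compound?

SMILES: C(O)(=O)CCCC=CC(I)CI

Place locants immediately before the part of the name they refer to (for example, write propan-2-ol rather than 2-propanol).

7,8-diiodooct-5-enoic acid

Counting along the main chain through the –COOH group and the multiple bond gives 8 carbons: the parent is octane.
The principal characteristic group is a carboxylic acid (terminal –COOH), named with the suffix -oic acid.
There is one C=C double bond, indicated by the ending -ene.
Number the chain so that the carboxylic acid carbon is C-1 by definition.
That gives the double bond between C-5 and C-6; iodo groups at C-7 and C-8.
Putting it together: 7,8-diiodooct-5-enoic acid.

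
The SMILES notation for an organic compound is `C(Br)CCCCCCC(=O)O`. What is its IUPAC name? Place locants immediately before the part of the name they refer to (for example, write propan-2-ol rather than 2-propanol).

The longest chain bearing the –COOH group is 8 carbons long (octane).
The principal characteristic group is a carboxylic acid (terminal –COOH), named with the suffix -oic acid.
The numbering direction is chosen so that the carboxylic acid carbon is C-1 by definition.
This places a bromo group at C-8.
Assembling the pieces gives 8-bromooctanoic acid.

8-bromooctanoic acid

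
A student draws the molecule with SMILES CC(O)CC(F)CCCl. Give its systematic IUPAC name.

The longest carbon chain that includes the –OH group has 6 carbons, so the parent hydride is hexane.
An alcohol (–OH) is the principal characteristic group, giving the suffix -ol.
The numbering direction is chosen so that numbering from this end puts the hydroxyl group at C-2 rather than C-5.
With this numbering: the hydroxyl at C-2; a chloro group at C-6; a fluoro group at C-4.
The substituents are ordered alphabetically, ignoring any di-/tri- multipliers.
The name is 6-chloro-4-fluorohexan-2-ol.

6-chloro-4-fluorohexan-2-ol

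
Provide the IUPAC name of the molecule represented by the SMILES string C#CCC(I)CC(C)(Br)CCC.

6-bromo-4-iodo-6-methylnon-1-yne

The longest carbon chain that includes the multiple bond has 9 carbons, so the parent hydride is nonane.
The chain contains a C≡C triple bond, so the unsaturation ending is -yne.
Choose the numbering such that numbering from this end puts the triple bond at C-1 rather than C-8.
That gives the triple bond between C-1 and C-2; a bromo group at C-6; an iodo group at C-4; a methyl group at C-6.
Prefixes are listed alphabetically: bromo, iodo, methyl.
Assembling the pieces gives 6-bromo-4-iodo-6-methylnon-1-yne.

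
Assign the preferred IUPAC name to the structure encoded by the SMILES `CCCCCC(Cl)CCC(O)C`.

5-chlorodecan-2-ol

Counting along the main chain through the –OH group gives 10 carbons: the parent is decane.
An alcohol (–OH) is the principal characteristic group, giving the suffix -ol.
Choose the numbering such that numbering from this end puts the hydroxyl group at C-2 rather than C-9.
That gives the hydroxyl at C-2; a chloro group at C-5.
Putting it together: 5-chlorodecan-2-ol.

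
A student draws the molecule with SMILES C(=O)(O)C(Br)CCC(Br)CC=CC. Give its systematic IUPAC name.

2,5-dibromonon-7-enoic acid

The longest chain bearing the –COOH group and the multiple bond is 9 carbons long (nonane).
A carboxylic acid (terminal –COOH) is the principal characteristic group, giving the suffix -oic acid.
A C=C double bond in the chain gives the infix -ene-.
Number the chain so that the carboxylic acid carbon is C-1 by definition.
That gives the double bond between C-7 and C-8; bromo groups at C-2 and C-5.
The name is 2,5-dibromonon-7-enoic acid.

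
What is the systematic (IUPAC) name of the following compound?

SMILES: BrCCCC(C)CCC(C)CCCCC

The parent chain contains 12 carbons (dodecane).
Choose the numbering such that the substituent locant set {1,4,7} is lower than {6,9,12} at the first point of difference.
This places a bromo group at C-1; methyl groups at C-4 and C-7.
Prefixes are listed alphabetically: bromo, methyl.
Assembling the pieces gives 1-bromo-4,7-dimethyldodecane.

1-bromo-4,7-dimethyldodecane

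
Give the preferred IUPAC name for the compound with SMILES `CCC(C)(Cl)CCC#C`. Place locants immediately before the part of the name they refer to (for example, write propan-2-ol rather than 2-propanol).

5-chloro-5-methylhept-1-yne

Counting along the main chain through the multiple bond gives 7 carbons: the parent is heptane.
A C≡C triple bond in the chain gives the infix -yne-.
Number the chain so that numbering from this end puts the triple bond at C-1 rather than C-6.
This places the triple bond between C-1 and C-2; a chloro group at C-5; a methyl group at C-5.
Prefixes are listed alphabetically: chloro, methyl.
Assembling the pieces gives 5-chloro-5-methylhept-1-yne.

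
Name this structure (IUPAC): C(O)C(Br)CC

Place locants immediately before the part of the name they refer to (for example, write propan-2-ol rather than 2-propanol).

The longest carbon chain that includes the –OH group has 4 carbons, so the parent hydride is butane.
The highest-priority functional group is an alcohol (–OH), so the name ends in -ol.
Number the chain so that numbering from this end puts the hydroxyl group at C-1 rather than C-4.
This places the hydroxyl at C-1; a bromo group at C-2.
The name is 2-bromobutan-1-ol.

2-bromobutan-1-ol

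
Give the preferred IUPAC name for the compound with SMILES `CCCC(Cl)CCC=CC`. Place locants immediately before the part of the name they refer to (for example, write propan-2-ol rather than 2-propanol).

6-chloronon-2-ene

The longest chain bearing the multiple bond is 9 carbons long (nonane).
The chain contains a C=C double bond, so the unsaturation ending is -ene.
The numbering direction is chosen so that numbering from this end puts the double bond at C-2 rather than C-7.
This places the double bond between C-2 and C-3; a chloro group at C-6.
Assembling the pieces gives 6-chloronon-2-ene.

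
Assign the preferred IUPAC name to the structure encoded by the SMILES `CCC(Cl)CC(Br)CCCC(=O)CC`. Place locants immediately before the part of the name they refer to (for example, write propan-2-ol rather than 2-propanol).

The longest carbon chain that includes the carbonyl has 11 carbons, so the parent hydride is undecane.
The principal characteristic group is a ketone (C=O on an internal carbon), named with the suffix -one.
Choose the numbering such that numbering from this end puts the carbonyl group at C-3 rather than C-9.
With this numbering: the carbonyl at C-3; a bromo group at C-7; a chloro group at C-9.
Substituent prefixes are cited in alphabetical order (multiplying prefixes like di-/tri- are ignored for ordering).
Assembling the pieces gives 7-bromo-9-chloroundecan-3-one.

7-bromo-9-chloroundecan-3-one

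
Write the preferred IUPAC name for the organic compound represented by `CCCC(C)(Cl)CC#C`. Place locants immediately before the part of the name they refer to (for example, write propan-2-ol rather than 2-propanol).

Counting along the main chain through the multiple bond gives 7 carbons: the parent is heptane.
There is one C≡C triple bond, indicated by the ending -yne.
Number the chain so that numbering from this end puts the triple bond at C-1 rather than C-6.
This places the triple bond between C-1 and C-2; a chloro group at C-4; a methyl group at C-4.
The substituents are ordered alphabetically, ignoring any di-/tri- multipliers.
Putting it together: 4-chloro-4-methylhept-1-yne.

4-chloro-4-methylhept-1-yne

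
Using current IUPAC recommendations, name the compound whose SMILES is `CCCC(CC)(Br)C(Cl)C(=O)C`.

The longest chain bearing the carbonyl is 7 carbons long (heptane).
The principal characteristic group is a ketone (C=O on an internal carbon), named with the suffix -one.
The numbering direction is chosen so that numbering from this end puts the carbonyl group at C-2 rather than C-6.
This places the carbonyl at C-2; a bromo group at C-4; a chloro group at C-3; an ethyl group at C-4.
Prefixes are listed alphabetically: bromo, chloro, ethyl.
Assembling the pieces gives 4-bromo-3-chloro-4-ethylheptan-2-one.

4-bromo-3-chloro-4-ethylheptan-2-one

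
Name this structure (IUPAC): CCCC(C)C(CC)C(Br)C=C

3-bromo-4-ethyl-5-methyloct-1-ene

The longest chain bearing the multiple bond is 8 carbons long (octane).
A C=C double bond in the chain gives the infix -ene-.
Choose the numbering such that numbering from this end puts the double bond at C-1 rather than C-7.
With this numbering: the double bond between C-1 and C-2; a bromo group at C-3; an ethyl group at C-4; a methyl group at C-5.
Prefixes are listed alphabetically: bromo, ethyl, methyl.
Putting it together: 3-bromo-4-ethyl-5-methyloct-1-ene.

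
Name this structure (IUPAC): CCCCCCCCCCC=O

undecanal

The longest chain bearing the –CHO group is 11 carbons long (undecane).
An aldehyde (terminal –CHO) is the principal characteristic group, giving the suffix -al.
Choose the numbering such that the aldehyde carbon is C-1 by definition.
The name is undecanal.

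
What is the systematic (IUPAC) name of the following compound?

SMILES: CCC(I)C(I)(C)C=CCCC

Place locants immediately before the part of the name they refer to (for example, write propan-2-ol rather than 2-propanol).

6,7-diiodo-6-methylnon-4-ene

The longest chain bearing the multiple bond is 9 carbons long (nonane).
There is one C=C double bond, indicated by the ending -ene.
The numbering direction is chosen so that numbering from this end puts the double bond at C-4 rather than C-5.
With this numbering: the double bond between C-4 and C-5; iodo groups at C-6 and C-7; a methyl group at C-6.
Prefixes are listed alphabetically: iodo, methyl.
Assembling the pieces gives 6,7-diiodo-6-methylnon-4-ene.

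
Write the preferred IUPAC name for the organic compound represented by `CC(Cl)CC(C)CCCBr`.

The parent chain contains 7 carbons (heptane).
Choose the numbering such that the substituent locant set {1,4,6} is lower than {2,4,7} at the first point of difference.
With this numbering: a bromo group at C-1; a chloro group at C-6; a methyl group at C-4.
The substituents are ordered alphabetically, ignoring any di-/tri- multipliers.
The name is 1-bromo-6-chloro-4-methylheptane.

1-bromo-6-chloro-4-methylheptane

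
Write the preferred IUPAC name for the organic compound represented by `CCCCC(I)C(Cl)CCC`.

4-chloro-5-iodononane

The parent chain contains 9 carbons (nonane).
Choose the numbering such that the substituent locant set {4,5} is lower than {5,6} at the first point of difference.
This places a chloro group at C-4; an iodo group at C-5.
Substituent prefixes are cited in alphabetical order (multiplying prefixes like di-/tri- are ignored for ordering).
Assembling the pieces gives 4-chloro-5-iodononane.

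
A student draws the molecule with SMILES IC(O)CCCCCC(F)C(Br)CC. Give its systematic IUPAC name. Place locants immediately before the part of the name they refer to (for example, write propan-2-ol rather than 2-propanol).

The longest chain bearing the –OH group is 10 carbons long (decane).
An alcohol (–OH) is the principal characteristic group, giving the suffix -ol.
Number the chain so that numbering from this end puts the hydroxyl group at C-1 rather than C-10.
With this numbering: the hydroxyl at C-1; a bromo group at C-8; a fluoro group at C-7; an iodo group at C-1.
Prefixes are listed alphabetically: bromo, fluoro, iodo.
The name is 8-bromo-7-fluoro-1-iododecan-1-ol.

8-bromo-7-fluoro-1-iododecan-1-ol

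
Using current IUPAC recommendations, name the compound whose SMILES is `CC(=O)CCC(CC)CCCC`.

5-ethylnonan-2-one

The longest carbon chain that includes the carbonyl has 9 carbons, so the parent hydride is nonane.
A ketone (C=O on an internal carbon) is the principal characteristic group, giving the suffix -one.
Number the chain so that numbering from this end puts the carbonyl group at C-2 rather than C-8.
This places the carbonyl at C-2; an ethyl group at C-5.
Assembling the pieces gives 5-ethylnonan-2-one.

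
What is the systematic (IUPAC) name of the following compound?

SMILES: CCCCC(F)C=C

The longest carbon chain that includes the multiple bond has 7 carbons, so the parent hydride is heptane.
A C=C double bond in the chain gives the infix -ene-.
Number the chain so that numbering from this end puts the double bond at C-1 rather than C-6.
That gives the double bond between C-1 and C-2; a fluoro group at C-3.
The name is 3-fluorohept-1-ene.

3-fluorohept-1-ene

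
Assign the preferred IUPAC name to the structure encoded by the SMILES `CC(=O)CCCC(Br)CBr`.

6,7-dibromoheptan-2-one

The longest carbon chain that includes the carbonyl has 7 carbons, so the parent hydride is heptane.
A ketone (C=O on an internal carbon) is the principal characteristic group, giving the suffix -one.
The numbering direction is chosen so that numbering from this end puts the carbonyl group at C-2 rather than C-6.
This places the carbonyl at C-2; bromo groups at C-6 and C-7.
The name is 6,7-dibromoheptan-2-one.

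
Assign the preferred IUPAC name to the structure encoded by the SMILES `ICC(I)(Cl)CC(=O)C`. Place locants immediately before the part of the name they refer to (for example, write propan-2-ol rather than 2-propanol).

4-chloro-4,5-diiodopentan-2-one

Counting along the main chain through the carbonyl gives 5 carbons: the parent is pentane.
The principal characteristic group is a ketone (C=O on an internal carbon), named with the suffix -one.
The numbering direction is chosen so that numbering from this end puts the carbonyl group at C-2 rather than C-4.
This places the carbonyl at C-2; a chloro group at C-4; iodo groups at C-4 and C-5.
Substituent prefixes are cited in alphabetical order (multiplying prefixes like di-/tri- are ignored for ordering).
Assembling the pieces gives 4-chloro-4,5-diiodopentan-2-one.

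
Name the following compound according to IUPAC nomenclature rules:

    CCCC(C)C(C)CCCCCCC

4,5-dimethyldodecane

The parent chain contains 12 carbons (dodecane).
Choose the numbering such that the substituent locant set {4,5} is lower than {8,9} at the first point of difference.
This places methyl groups at C-4 and C-5.
Assembling the pieces gives 4,5-dimethyldodecane.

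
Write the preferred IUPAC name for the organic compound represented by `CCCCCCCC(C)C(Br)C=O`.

The longest carbon chain that includes the –CHO group has 10 carbons, so the parent hydride is decane.
The highest-priority functional group is an aldehyde (terminal –CHO), so the name ends in -al.
Number the chain so that the aldehyde carbon is C-1 by definition.
This places a bromo group at C-2; a methyl group at C-3.
Substituent prefixes are cited in alphabetical order (multiplying prefixes like di-/tri- are ignored for ordering).
Putting it together: 2-bromo-3-methyldecanal.

2-bromo-3-methyldecanal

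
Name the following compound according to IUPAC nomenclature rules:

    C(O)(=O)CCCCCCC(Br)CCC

8-bromoundecanoic acid

The longest carbon chain that includes the –COOH group has 11 carbons, so the parent hydride is undecane.
A carboxylic acid (terminal –COOH) is the principal characteristic group, giving the suffix -oic acid.
The numbering direction is chosen so that the carboxylic acid carbon is C-1 by definition.
That gives a bromo group at C-8.
Assembling the pieces gives 8-bromoundecanoic acid.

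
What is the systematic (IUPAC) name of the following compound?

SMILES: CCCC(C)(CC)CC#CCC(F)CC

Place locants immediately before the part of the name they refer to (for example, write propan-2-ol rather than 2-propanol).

The longest carbon chain that includes the multiple bond has 11 carbons, so the parent hydride is undecane.
A C≡C triple bond in the chain gives the infix -yne-.
Number the chain so that numbering from this end puts the triple bond at C-5 rather than C-6.
This places the triple bond between C-5 and C-6; an ethyl group at C-8; a fluoro group at C-3; a methyl group at C-8.
The substituents are ordered alphabetically, ignoring any di-/tri- multipliers.
Assembling the pieces gives 8-ethyl-3-fluoro-8-methylundec-5-yne.

8-ethyl-3-fluoro-8-methylundec-5-yne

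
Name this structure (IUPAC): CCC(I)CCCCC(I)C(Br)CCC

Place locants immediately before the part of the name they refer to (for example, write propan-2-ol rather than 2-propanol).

9-bromo-3,8-diiodododecane

The parent chain contains 12 carbons (dodecane).
The numbering direction is chosen so that the substituent locant set {3,8,9} is lower than {4,5,10} at the first point of difference.
This places a bromo group at C-9; iodo groups at C-3 and C-8.
Prefixes are listed alphabetically: bromo, iodo.
The name is 9-bromo-3,8-diiodododecane.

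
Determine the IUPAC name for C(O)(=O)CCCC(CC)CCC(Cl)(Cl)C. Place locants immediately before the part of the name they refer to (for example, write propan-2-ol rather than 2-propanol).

Counting along the main chain through the –COOH group gives 9 carbons: the parent is nonane.
A carboxylic acid (terminal –COOH) is the principal characteristic group, giving the suffix -oic acid.
The numbering direction is chosen so that the carboxylic acid carbon is C-1 by definition.
That gives two chloro groups at C-8; an ethyl group at C-5.
Prefixes are listed alphabetically: chloro, ethyl.
Assembling the pieces gives 8,8-dichloro-5-ethylnonanoic acid.

8,8-dichloro-5-ethylnonanoic acid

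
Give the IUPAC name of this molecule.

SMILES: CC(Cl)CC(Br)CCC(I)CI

The longest continuous carbon chain has 8 atoms, so the parent hydride is octane.
Choose the numbering such that the substituent locant set {1,2,5,7} is lower than {2,4,7,8} at the first point of difference.
That gives a bromo group at C-5; a chloro group at C-7; iodo groups at C-1 and C-2.
Prefixes are listed alphabetically: bromo, chloro, iodo.
Assembling the pieces gives 5-bromo-7-chloro-1,2-diiodooctane.

5-bromo-7-chloro-1,2-diiodooctane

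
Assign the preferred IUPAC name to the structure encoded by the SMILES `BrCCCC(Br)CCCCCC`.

The longest carbon chain is 10 atoms: the parent is decane.
Choose the numbering such that the substituent locant set {1,4} is lower than {7,10} at the first point of difference.
That gives bromo groups at C-1 and C-4.
The name is 1,4-dibromodecane.

1,4-dibromodecane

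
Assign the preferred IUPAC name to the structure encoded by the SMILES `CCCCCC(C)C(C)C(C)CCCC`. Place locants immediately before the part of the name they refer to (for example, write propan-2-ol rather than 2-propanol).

5,6,7-trimethyldodecane

The parent chain contains 12 carbons (dodecane).
Number the chain so that the substituent locant set {5,6,7} is lower than {6,7,8} at the first point of difference.
With this numbering: methyl groups at C-5 and C-6 and C-7.
Assembling the pieces gives 5,6,7-trimethyldodecane.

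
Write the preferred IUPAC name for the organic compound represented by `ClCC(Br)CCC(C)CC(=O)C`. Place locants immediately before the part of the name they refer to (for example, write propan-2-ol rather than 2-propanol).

The longest chain bearing the carbonyl is 8 carbons long (octane).
The principal characteristic group is a ketone (C=O on an internal carbon), named with the suffix -one.
The numbering direction is chosen so that numbering from this end puts the carbonyl group at C-2 rather than C-7.
With this numbering: the carbonyl at C-2; a bromo group at C-7; a chloro group at C-8; a methyl group at C-4.
Substituent prefixes are cited in alphabetical order (multiplying prefixes like di-/tri- are ignored for ordering).
The name is 7-bromo-8-chloro-4-methyloctan-2-one.

7-bromo-8-chloro-4-methyloctan-2-one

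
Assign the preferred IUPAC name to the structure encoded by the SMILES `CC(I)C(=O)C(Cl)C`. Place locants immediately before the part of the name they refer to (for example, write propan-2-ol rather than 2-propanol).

2-chloro-4-iodopentan-3-one

Counting along the main chain through the carbonyl gives 5 carbons: the parent is pentane.
The principal characteristic group is a ketone (C=O on an internal carbon), named with the suffix -one.
Number the chain so that the locant sets are identical either way, so the alphabetically earlier chloro substituent takes the lower locant (2 rather than 4).
With this numbering: the carbonyl at C-3; a chloro group at C-2; an iodo group at C-4.
The substituents are ordered alphabetically, ignoring any di-/tri- multipliers.
Assembling the pieces gives 2-chloro-4-iodopentan-3-one.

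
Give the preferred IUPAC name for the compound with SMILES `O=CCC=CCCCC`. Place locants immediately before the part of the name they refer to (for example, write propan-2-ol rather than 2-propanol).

oct-3-enal

The longest carbon chain that includes the –CHO group and the multiple bond has 8 carbons, so the parent hydride is octane.
The highest-priority functional group is an aldehyde (terminal –CHO), so the name ends in -al.
A C=C double bond in the chain gives the infix -ene-.
The numbering direction is chosen so that the aldehyde carbon is C-1 by definition.
With this numbering: the double bond between C-3 and C-4.
Assembling the pieces gives oct-3-enal.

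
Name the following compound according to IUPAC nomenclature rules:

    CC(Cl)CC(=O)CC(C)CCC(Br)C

9-bromo-2-chloro-6-methyldecan-4-one

The longest carbon chain that includes the carbonyl has 10 carbons, so the parent hydride is decane.
The highest-priority functional group is a ketone (C=O on an internal carbon), so the name ends in -one.
Number the chain so that numbering from this end puts the carbonyl group at C-4 rather than C-7.
This places the carbonyl at C-4; a bromo group at C-9; a chloro group at C-2; a methyl group at C-6.
Prefixes are listed alphabetically: bromo, chloro, methyl.
Putting it together: 9-bromo-2-chloro-6-methyldecan-4-one.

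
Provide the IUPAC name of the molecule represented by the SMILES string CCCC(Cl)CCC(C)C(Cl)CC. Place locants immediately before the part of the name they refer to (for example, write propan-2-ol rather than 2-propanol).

3,7-dichloro-4-methyldecane

The parent chain contains 10 carbons (decane).
The numbering direction is chosen so that the substituent locant set {3,4,7} is lower than {4,7,8} at the first point of difference.
This places chloro groups at C-3 and C-7; a methyl group at C-4.
Prefixes are listed alphabetically: chloro, methyl.
Assembling the pieces gives 3,7-dichloro-4-methyldecane.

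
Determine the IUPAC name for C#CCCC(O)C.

hex-5-yn-2-ol

The longest chain bearing the –OH group and the multiple bond is 6 carbons long (hexane).
The highest-priority functional group is an alcohol (–OH), so the name ends in -ol.
There is one C≡C triple bond, indicated by the ending -yne.
Number the chain so that numbering from this end puts the hydroxyl group at C-2 rather than C-5.
That gives the hydroxyl at C-2; the triple bond between C-5 and C-6.
Assembling the pieces gives hex-5-yn-2-ol.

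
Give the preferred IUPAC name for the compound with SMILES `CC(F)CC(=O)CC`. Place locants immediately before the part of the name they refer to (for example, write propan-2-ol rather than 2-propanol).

5-fluorohexan-3-one

The longest carbon chain that includes the carbonyl has 6 carbons, so the parent hydride is hexane.
The highest-priority functional group is a ketone (C=O on an internal carbon), so the name ends in -one.
The numbering direction is chosen so that numbering from this end puts the carbonyl group at C-3 rather than C-4.
With this numbering: the carbonyl at C-3; a fluoro group at C-5.
The name is 5-fluorohexan-3-one.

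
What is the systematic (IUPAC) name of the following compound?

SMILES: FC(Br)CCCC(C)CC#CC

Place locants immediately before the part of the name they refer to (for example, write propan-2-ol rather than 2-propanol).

The longest chain bearing the multiple bond is 9 carbons long (nonane).
A C≡C triple bond in the chain gives the infix -yne-.
Number the chain so that numbering from this end puts the triple bond at C-2 rather than C-7.
That gives the triple bond between C-2 and C-3; a bromo group at C-9; a fluoro group at C-9; a methyl group at C-5.
The substituents are ordered alphabetically, ignoring any di-/tri- multipliers.
Putting it together: 9-bromo-9-fluoro-5-methylnon-2-yne.

9-bromo-9-fluoro-5-methylnon-2-yne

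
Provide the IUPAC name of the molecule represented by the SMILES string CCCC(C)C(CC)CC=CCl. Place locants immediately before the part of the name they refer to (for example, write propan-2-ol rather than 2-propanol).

The longest chain bearing the multiple bond is 8 carbons long (octane).
There is one C=C double bond, indicated by the ending -ene.
The numbering direction is chosen so that numbering from this end puts the double bond at C-1 rather than C-7.
That gives the double bond between C-1 and C-2; a chloro group at C-1; an ethyl group at C-4; a methyl group at C-5.
Prefixes are listed alphabetically: chloro, ethyl, methyl.
Assembling the pieces gives 1-chloro-4-ethyl-5-methyloct-1-ene.

1-chloro-4-ethyl-5-methyloct-1-ene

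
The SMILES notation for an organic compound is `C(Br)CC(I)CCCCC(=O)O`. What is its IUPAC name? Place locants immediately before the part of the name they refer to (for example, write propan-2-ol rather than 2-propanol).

Counting along the main chain through the –COOH group gives 8 carbons: the parent is octane.
The principal characteristic group is a carboxylic acid (terminal –COOH), named with the suffix -oic acid.
The numbering direction is chosen so that the carboxylic acid carbon is C-1 by definition.
That gives a bromo group at C-8; an iodo group at C-6.
Prefixes are listed alphabetically: bromo, iodo.
Putting it together: 8-bromo-6-iodooctanoic acid.

8-bromo-6-iodooctanoic acid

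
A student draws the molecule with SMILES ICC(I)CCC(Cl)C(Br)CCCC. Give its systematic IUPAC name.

The longest carbon chain is 10 atoms: the parent is decane.
The numbering direction is chosen so that the substituent locant set {1,2,5,6} is lower than {5,6,9,10} at the first point of difference.
This places a bromo group at C-6; a chloro group at C-5; iodo groups at C-1 and C-2.
Substituent prefixes are cited in alphabetical order (multiplying prefixes like di-/tri- are ignored for ordering).
Putting it together: 6-bromo-5-chloro-1,2-diiododecane.

6-bromo-5-chloro-1,2-diiododecane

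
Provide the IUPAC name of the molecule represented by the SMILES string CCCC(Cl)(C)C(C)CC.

The parent chain contains 7 carbons (heptane).
Choose the numbering such that the substituent locant set {3,4,4} is lower than {4,4,5} at the first point of difference.
This places a chloro group at C-4; methyl groups at C-3 and C-4.
Prefixes are listed alphabetically: chloro, methyl.
The name is 4-chloro-3,4-dimethylheptane.

4-chloro-3,4-dimethylheptane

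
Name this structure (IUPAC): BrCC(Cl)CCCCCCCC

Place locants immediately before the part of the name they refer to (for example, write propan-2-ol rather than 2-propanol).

1-bromo-2-chlorodecane

The parent chain contains 10 carbons (decane).
Choose the numbering such that the substituent locant set {1,2} is lower than {9,10} at the first point of difference.
This places a bromo group at C-1; a chloro group at C-2.
Prefixes are listed alphabetically: bromo, chloro.
The name is 1-bromo-2-chlorodecane.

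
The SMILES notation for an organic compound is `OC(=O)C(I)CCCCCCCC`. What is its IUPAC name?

2-iododecanoic acid

The longest chain bearing the –COOH group is 10 carbons long (decane).
A carboxylic acid (terminal –COOH) is the principal characteristic group, giving the suffix -oic acid.
Number the chain so that the carboxylic acid carbon is C-1 by definition.
That gives an iodo group at C-2.
The name is 2-iododecanoic acid.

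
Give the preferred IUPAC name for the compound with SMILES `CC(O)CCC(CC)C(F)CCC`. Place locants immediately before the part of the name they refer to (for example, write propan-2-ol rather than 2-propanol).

Counting along the main chain through the –OH group gives 9 carbons: the parent is nonane.
The highest-priority functional group is an alcohol (–OH), so the name ends in -ol.
Number the chain so that numbering from this end puts the hydroxyl group at C-2 rather than C-8.
This places the hydroxyl at C-2; an ethyl group at C-5; a fluoro group at C-6.
Substituent prefixes are cited in alphabetical order (multiplying prefixes like di-/tri- are ignored for ordering).
Assembling the pieces gives 5-ethyl-6-fluorononan-2-ol.

5-ethyl-6-fluorononan-2-ol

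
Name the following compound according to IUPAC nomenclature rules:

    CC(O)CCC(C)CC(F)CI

7-fluoro-8-iodo-5-methyloctan-2-ol

Counting along the main chain through the –OH group gives 8 carbons: the parent is octane.
An alcohol (–OH) is the principal characteristic group, giving the suffix -ol.
Number the chain so that numbering from this end puts the hydroxyl group at C-2 rather than C-7.
That gives the hydroxyl at C-2; a fluoro group at C-7; an iodo group at C-8; a methyl group at C-5.
Substituent prefixes are cited in alphabetical order (multiplying prefixes like di-/tri- are ignored for ordering).
Assembling the pieces gives 7-fluoro-8-iodo-5-methyloctan-2-ol.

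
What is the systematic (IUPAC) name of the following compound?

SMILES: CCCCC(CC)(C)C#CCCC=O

6-ethyl-6-methyldec-4-ynal

The longest chain bearing the –CHO group and the multiple bond is 10 carbons long (decane).
The principal characteristic group is an aldehyde (terminal –CHO), named with the suffix -al.
A C≡C triple bond in the chain gives the infix -yne-.
The numbering direction is chosen so that the aldehyde carbon is C-1 by definition.
This places the triple bond between C-4 and C-5; an ethyl group at C-6; a methyl group at C-6.
The substituents are ordered alphabetically, ignoring any di-/tri- multipliers.
The name is 6-ethyl-6-methyldec-4-ynal.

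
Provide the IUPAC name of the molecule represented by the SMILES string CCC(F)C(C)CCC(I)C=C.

The longest chain bearing the multiple bond is 9 carbons long (nonane).
The chain contains a C=C double bond, so the unsaturation ending is -ene.
Choose the numbering such that numbering from this end puts the double bond at C-1 rather than C-8.
That gives the double bond between C-1 and C-2; a fluoro group at C-7; an iodo group at C-3; a methyl group at C-6.
Substituent prefixes are cited in alphabetical order (multiplying prefixes like di-/tri- are ignored for ordering).
The name is 7-fluoro-3-iodo-6-methylnon-1-ene.

7-fluoro-3-iodo-6-methylnon-1-ene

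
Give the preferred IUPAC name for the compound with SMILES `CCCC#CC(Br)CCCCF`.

Counting along the main chain through the multiple bond gives 10 carbons: the parent is decane.
The chain contains a C≡C triple bond, so the unsaturation ending is -yne.
Choose the numbering such that numbering from this end puts the triple bond at C-4 rather than C-6.
With this numbering: the triple bond between C-4 and C-5; a bromo group at C-6; a fluoro group at C-10.
Prefixes are listed alphabetically: bromo, fluoro.
Putting it together: 6-bromo-10-fluorodec-4-yne.

6-bromo-10-fluorodec-4-yne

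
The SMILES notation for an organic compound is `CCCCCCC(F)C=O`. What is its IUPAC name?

2-fluorooctanal

Counting along the main chain through the –CHO group gives 8 carbons: the parent is octane.
The highest-priority functional group is an aldehyde (terminal –CHO), so the name ends in -al.
The numbering direction is chosen so that the aldehyde carbon is C-1 by definition.
That gives a fluoro group at C-2.
The name is 2-fluorooctanal.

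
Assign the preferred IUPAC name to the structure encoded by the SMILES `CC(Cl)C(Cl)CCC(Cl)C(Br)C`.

The parent chain contains 8 carbons (octane).
The numbering direction is chosen so that the locant sets are identical either way, so the alphabetically earlier bromo substituent takes the lower locant (2 rather than 7).
That gives a bromo group at C-2; chloro groups at C-3 and C-6 and C-7.
The substituents are ordered alphabetically, ignoring any di-/tri- multipliers.
Putting it together: 2-bromo-3,6,7-trichlorooctane.

2-bromo-3,6,7-trichlorooctane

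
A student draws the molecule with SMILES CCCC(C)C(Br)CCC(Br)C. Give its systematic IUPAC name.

The longest carbon chain is 9 atoms: the parent is nonane.
The numbering direction is chosen so that the substituent locant set {2,5,6} is lower than {4,5,8} at the first point of difference.
That gives bromo groups at C-2 and C-5; a methyl group at C-6.
Substituent prefixes are cited in alphabetical order (multiplying prefixes like di-/tri- are ignored for ordering).
The name is 2,5-dibromo-6-methylnonane.

2,5-dibromo-6-methylnonane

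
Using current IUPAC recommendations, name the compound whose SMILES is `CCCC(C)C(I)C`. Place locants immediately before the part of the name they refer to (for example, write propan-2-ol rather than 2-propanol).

The parent chain contains 6 carbons (hexane).
Number the chain so that the substituent locant set {2,3} is lower than {4,5} at the first point of difference.
With this numbering: an iodo group at C-2; a methyl group at C-3.
The substituents are ordered alphabetically, ignoring any di-/tri- multipliers.
Putting it together: 2-iodo-3-methylhexane.

2-iodo-3-methylhexane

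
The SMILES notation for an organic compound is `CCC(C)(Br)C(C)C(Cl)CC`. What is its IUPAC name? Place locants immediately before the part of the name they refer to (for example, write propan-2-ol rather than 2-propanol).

The longest continuous carbon chain has 7 atoms, so the parent hydride is heptane.
Choose the numbering such that the substituent locant set {3,3,4,5} is lower than {3,4,5,5} at the first point of difference.
This places a bromo group at C-3; a chloro group at C-5; methyl groups at C-3 and C-4.
Prefixes are listed alphabetically: bromo, chloro, methyl.
The name is 3-bromo-5-chloro-3,4-dimethylheptane.

3-bromo-5-chloro-3,4-dimethylheptane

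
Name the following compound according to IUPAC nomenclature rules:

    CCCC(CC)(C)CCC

4-ethyl-4-methylheptane

The parent chain contains 7 carbons (heptane).
Numbering from either end gives identical locants here.
This places an ethyl group at C-4; a methyl group at C-4.
The substituents are ordered alphabetically, ignoring any di-/tri- multipliers.
Putting it together: 4-ethyl-4-methylheptane.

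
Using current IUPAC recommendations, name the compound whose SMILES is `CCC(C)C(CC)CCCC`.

The parent chain contains 8 carbons (octane).
The numbering direction is chosen so that the substituent locant set {3,4} is lower than {5,6} at the first point of difference.
That gives an ethyl group at C-4; a methyl group at C-3.
Prefixes are listed alphabetically: ethyl, methyl.
Putting it together: 4-ethyl-3-methyloctane.

4-ethyl-3-methyloctane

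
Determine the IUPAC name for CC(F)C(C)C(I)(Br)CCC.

4-bromo-2-fluoro-4-iodo-3-methylheptane

The longest continuous carbon chain has 7 atoms, so the parent hydride is heptane.
Choose the numbering such that the substituent locant set {2,3,4,4} is lower than {4,4,5,6} at the first point of difference.
That gives a bromo group at C-4; a fluoro group at C-2; an iodo group at C-4; a methyl group at C-3.
Substituent prefixes are cited in alphabetical order (multiplying prefixes like di-/tri- are ignored for ordering).
Assembling the pieces gives 4-bromo-2-fluoro-4-iodo-3-methylheptane.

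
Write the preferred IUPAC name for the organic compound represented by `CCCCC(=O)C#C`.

The longest carbon chain that includes the carbonyl and the multiple bond has 7 carbons, so the parent hydride is heptane.
The principal characteristic group is a ketone (C=O on an internal carbon), named with the suffix -one.
There is one C≡C triple bond, indicated by the ending -yne.
The numbering direction is chosen so that numbering from this end puts the carbonyl group at C-3 rather than C-5.
That gives the carbonyl at C-3; the triple bond between C-1 and C-2.
Putting it together: hept-1-yn-3-one.

hept-1-yn-3-one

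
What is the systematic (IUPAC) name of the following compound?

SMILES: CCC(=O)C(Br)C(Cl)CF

Counting along the main chain through the carbonyl gives 6 carbons: the parent is hexane.
The principal characteristic group is a ketone (C=O on an internal carbon), named with the suffix -one.
Choose the numbering such that numbering from this end puts the carbonyl group at C-3 rather than C-4.
With this numbering: the carbonyl at C-3; a bromo group at C-4; a chloro group at C-5; a fluoro group at C-6.
Prefixes are listed alphabetically: bromo, chloro, fluoro.
The name is 4-bromo-5-chloro-6-fluorohexan-3-one.

4-bromo-5-chloro-6-fluorohexan-3-one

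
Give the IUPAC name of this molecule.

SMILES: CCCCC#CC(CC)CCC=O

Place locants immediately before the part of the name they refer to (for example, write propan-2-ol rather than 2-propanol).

The longest carbon chain that includes the –CHO group and the multiple bond has 10 carbons, so the parent hydride is decane.
The highest-priority functional group is an aldehyde (terminal –CHO), so the name ends in -al.
A C≡C triple bond in the chain gives the infix -yne-.
The numbering direction is chosen so that the aldehyde carbon is C-1 by definition.
That gives the triple bond between C-5 and C-6; an ethyl group at C-4.
The name is 4-ethyldec-5-ynal.

4-ethyldec-5-ynal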